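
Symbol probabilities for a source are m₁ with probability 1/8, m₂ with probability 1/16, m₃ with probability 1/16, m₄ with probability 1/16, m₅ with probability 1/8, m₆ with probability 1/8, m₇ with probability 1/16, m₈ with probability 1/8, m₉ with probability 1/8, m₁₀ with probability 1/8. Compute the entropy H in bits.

Each probability is a power of 1/2, so log₂(1/p) is an integer.
H = Σ p·log₂(1/p) = 1/8·3 + 1/16·4 + 1/16·4 + 1/16·4 + 1/8·3 + 1/8·3 + 1/16·4 + 1/8·3 + 1/8·3 + 1/8·3 = 3.25 bits.

3.25 bits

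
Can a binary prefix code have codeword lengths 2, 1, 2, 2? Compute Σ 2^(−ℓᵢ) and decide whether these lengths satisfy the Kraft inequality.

With common denominator 2^2 = 4: Σ 2^(−ℓᵢ) = 1/4 + 2/4 + 1/4 + 1/4 = 5/4 = 1.25.
Kraft's inequality requires Σ ≤ 1; here Σ = 1.25 > 1, so no such prefix code exists.

1.25; no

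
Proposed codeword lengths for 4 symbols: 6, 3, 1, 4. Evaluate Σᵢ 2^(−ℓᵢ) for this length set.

With common denominator 2^6 = 64: Σ 2^(−ℓᵢ) = 1/64 + 8/64 + 32/64 + 4/64 = 45/64 = 0.703125.

0.703125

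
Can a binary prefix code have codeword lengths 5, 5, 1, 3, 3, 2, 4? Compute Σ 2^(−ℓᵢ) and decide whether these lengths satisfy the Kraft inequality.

With common denominator 2^5 = 32: Σ 2^(−ℓᵢ) = 1/32 + 1/32 + 16/32 + 4/32 + 4/32 + 8/32 + 2/32 = 36/32 = 1.125.
Kraft's inequality requires Σ ≤ 1; here Σ = 1.125 > 1, so no such prefix code exists.

1.125; no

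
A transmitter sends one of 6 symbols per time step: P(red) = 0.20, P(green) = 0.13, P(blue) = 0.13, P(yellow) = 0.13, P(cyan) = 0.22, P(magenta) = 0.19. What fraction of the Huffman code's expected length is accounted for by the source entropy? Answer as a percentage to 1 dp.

98.8%

Entropy H = −Σ p log₂ p ≈ 2.5481 bits.
Huffman merges: 13/100+13/100→13/50; 13/100+19/100→8/25; 1/5+11/50→21/50; 13/50+8/25→29/50; 21/50+29/50→1. L = 129/50 ≈ 2.5800.
Efficiency = H/L = 2.5481/2.5800 = 98.8%.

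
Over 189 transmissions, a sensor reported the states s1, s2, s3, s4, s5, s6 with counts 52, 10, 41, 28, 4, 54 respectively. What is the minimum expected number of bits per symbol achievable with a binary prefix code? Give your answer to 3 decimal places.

Probabilities are the counts divided by 189.
Repeatedly combine the two least-probable nodes; the expected code length is the sum of the merged weights.
merge 4/189 + 10/189 → 2/27
merge 2/27 + 4/27 → 2/9
merge 41/189 + 2/9 → 83/189
merge 52/189 + 2/7 → 106/189
merge 83/189 + 106/189 → 1
L = 2/27 + 2/9 + 83/189 + 106/189 + 1 = 62/27 ≈ 2.296 bits/symbol.

2.296 bits/symbol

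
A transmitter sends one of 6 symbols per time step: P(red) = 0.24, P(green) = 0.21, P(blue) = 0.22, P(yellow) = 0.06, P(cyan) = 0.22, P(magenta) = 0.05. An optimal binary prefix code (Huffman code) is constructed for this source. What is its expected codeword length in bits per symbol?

Repeatedly combine the two least-probable nodes; the expected code length is the sum of the merged weights.
merge 1/20 + 3/50 → 11/100
merge 11/100 + 21/100 → 8/25
merge 11/50 + 11/50 → 11/25
merge 6/25 + 8/25 → 14/25
merge 11/25 + 14/25 → 1
L = 11/100 + 8/25 + 11/25 + 14/25 + 1 = 243/100 = 2.43 bits/symbol.

2.43 bits/symbol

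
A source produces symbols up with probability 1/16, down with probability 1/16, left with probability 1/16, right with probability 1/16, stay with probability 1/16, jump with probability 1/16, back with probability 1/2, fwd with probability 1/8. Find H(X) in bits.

Each probability is a power of 1/2, so log₂(1/p) is an integer.
H = Σ p·log₂(1/p) = 1/16·4 + 1/16·4 + 1/16·4 + 1/16·4 + 1/16·4 + 1/16·4 + 1/2·1 + 1/8·3 = 2.375 bits.

2.375 bits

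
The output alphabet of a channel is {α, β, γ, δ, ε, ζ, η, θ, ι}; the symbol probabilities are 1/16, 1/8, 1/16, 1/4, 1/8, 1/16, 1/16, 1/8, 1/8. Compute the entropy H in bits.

3 bits

Each probability is a power of 1/2, so log₂(1/p) is an integer.
H = Σ p·log₂(1/p) = 1/16·4 + 1/8·3 + 1/16·4 + 1/4·2 + 1/8·3 + 1/16·4 + 1/16·4 + 1/8·3 + 1/8·3 = 3 bits.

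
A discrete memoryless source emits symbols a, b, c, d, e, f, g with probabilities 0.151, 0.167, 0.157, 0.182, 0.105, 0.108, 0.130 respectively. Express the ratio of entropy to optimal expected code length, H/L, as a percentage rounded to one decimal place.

98.7%

Entropy H = −Σ p log₂ p ≈ 2.7806 bits.
Huffman merges: 21/200+27/250→213/1000; 13/100+151/1000→281/1000; 157/1000+167/1000→81/250; 91/500+213/1000→79/200; 281/1000+81/250→121/200; 79/200+121/200→1. L = 1409/500 ≈ 2.8180.
Efficiency = H/L = 2.7806/2.8180 = 98.7%.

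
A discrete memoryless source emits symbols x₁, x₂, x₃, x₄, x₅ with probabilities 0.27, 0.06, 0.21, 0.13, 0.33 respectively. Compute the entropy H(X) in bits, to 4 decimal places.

H = −Σ pᵢ log₂ pᵢ.
−0.27·log₂(0.27) = 0.5100
−0.06·log₂(0.06) = 0.2435
−0.21·log₂(0.21) = 0.4728
−0.13·log₂(0.13) = 0.3826
−0.33·log₂(0.33) = 0.5278
Sum ≈ 2.1368 → 2.1368 bits.

2.1368 bits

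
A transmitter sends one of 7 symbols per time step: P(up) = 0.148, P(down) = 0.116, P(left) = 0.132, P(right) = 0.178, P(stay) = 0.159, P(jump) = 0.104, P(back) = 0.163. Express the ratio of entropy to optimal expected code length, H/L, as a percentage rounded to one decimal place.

Entropy H = −Σ p log₂ p ≈ 2.7853 bits.
Huffman merges: 13/125+29/250→11/50; 33/250+37/250→7/25; 159/1000+163/1000→161/500; 89/500+11/50→199/500; 7/25+161/500→301/500; 199/500+301/500→1. L = 1411/500 ≈ 2.8220.
Efficiency = H/L = 2.7853/2.8220 = 98.7%.

98.7%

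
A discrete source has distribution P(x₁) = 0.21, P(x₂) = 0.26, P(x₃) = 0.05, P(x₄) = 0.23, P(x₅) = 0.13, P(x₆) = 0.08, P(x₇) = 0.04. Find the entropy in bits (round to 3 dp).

2.542 bits

H = −Σ pᵢ log₂ pᵢ.
−0.21·log₂(0.21) = 0.4728
−0.26·log₂(0.26) = 0.5053
−0.05·log₂(0.05) = 0.2161
−0.23·log₂(0.23) = 0.4877
−0.13·log₂(0.13) = 0.3826
−0.08·log₂(0.08) = 0.2915
−0.04·log₂(0.04) = 0.1858
Sum ≈ 2.5418 → 2.542 bits.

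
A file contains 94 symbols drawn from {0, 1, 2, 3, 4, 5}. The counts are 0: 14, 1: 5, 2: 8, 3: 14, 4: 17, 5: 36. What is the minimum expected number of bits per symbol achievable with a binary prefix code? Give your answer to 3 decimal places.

2.372 bits/symbol

Probabilities are the counts divided by 94.
Repeatedly combine the two least-probable nodes; the expected code length is the sum of the merged weights.
merge 5/94 + 4/47 → 13/94
merge 13/94 + 7/47 → 27/94
merge 7/47 + 17/94 → 31/94
merge 27/94 + 31/94 → 29/47
merge 18/47 + 29/47 → 1
L = 13/94 + 27/94 + 31/94 + 29/47 + 1 = 223/94 ≈ 2.372 bits/symbol.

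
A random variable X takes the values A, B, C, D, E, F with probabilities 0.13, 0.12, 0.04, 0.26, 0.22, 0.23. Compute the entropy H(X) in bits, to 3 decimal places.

2.409 bits

H = −Σ pᵢ log₂ pᵢ.
−0.13·log₂(0.13) = 0.3826
−0.12·log₂(0.12) = 0.3671
−0.04·log₂(0.04) = 0.1858
−0.26·log₂(0.26) = 0.5053
−0.22·log₂(0.22) = 0.4806
−0.23·log₂(0.23) = 0.4877
Sum ≈ 2.4090 → 2.409 bits.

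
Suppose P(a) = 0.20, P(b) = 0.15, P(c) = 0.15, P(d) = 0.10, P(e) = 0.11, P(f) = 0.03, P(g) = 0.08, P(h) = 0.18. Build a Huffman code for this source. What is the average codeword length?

2.91 bits/symbol

Repeatedly combine the two least-probable nodes; the expected code length is the sum of the merged weights.
merge 3/100 + 2/25 → 11/100
merge 1/10 + 11/100 → 21/100
merge 11/100 + 3/20 → 13/50
merge 3/20 + 9/50 → 33/100
merge 1/5 + 21/100 → 41/100
merge 13/50 + 33/100 → 59/100
merge 41/100 + 59/100 → 1
L = 11/100 + 21/100 + 13/50 + 33/100 + 41/100 + 59/100 + 1 = 291/100 = 2.91 bits/symbol.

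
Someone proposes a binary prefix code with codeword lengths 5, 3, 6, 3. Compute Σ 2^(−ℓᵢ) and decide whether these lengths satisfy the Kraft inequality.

0.296875; yes

With common denominator 2^6 = 64: Σ 2^(−ℓᵢ) = 2/64 + 8/64 + 1/64 + 8/64 = 19/64 = 0.296875.
Kraft's inequality requires Σ ≤ 1; here Σ = 0.296875 ≤ 1, so such a prefix code exists.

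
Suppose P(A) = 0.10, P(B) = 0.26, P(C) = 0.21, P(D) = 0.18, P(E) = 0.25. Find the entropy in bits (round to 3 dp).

H = −Σ pᵢ log₂ pᵢ.
−0.10·log₂(0.10) = 0.3322
−0.26·log₂(0.26) = 0.5053
−0.21·log₂(0.21) = 0.4728
−0.18·log₂(0.18) = 0.4453
−0.25·log₂(0.25) = 0.5000
Sum ≈ 2.2556 → 2.256 bits.

2.256 bits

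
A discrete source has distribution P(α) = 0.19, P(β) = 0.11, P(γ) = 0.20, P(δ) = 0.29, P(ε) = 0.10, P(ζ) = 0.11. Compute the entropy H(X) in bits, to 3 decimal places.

H = −Σ pᵢ log₂ pᵢ.
−0.19·log₂(0.19) = 0.4552
−0.11·log₂(0.11) = 0.3503
−0.20·log₂(0.20) = 0.4644
−0.29·log₂(0.29) = 0.5179
−0.10·log₂(0.10) = 0.3322
−0.11·log₂(0.11) = 0.3503
Sum ≈ 2.4703 → 2.470 bits.

2.470 bits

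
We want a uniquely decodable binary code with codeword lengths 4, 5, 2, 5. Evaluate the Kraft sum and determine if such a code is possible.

0.375; yes

With common denominator 2^5 = 32: Σ 2^(−ℓᵢ) = 2/32 + 1/32 + 8/32 + 1/32 = 12/32 = 0.375.
Kraft's inequality requires Σ ≤ 1; here Σ = 0.375 ≤ 1, so such a prefix code exists.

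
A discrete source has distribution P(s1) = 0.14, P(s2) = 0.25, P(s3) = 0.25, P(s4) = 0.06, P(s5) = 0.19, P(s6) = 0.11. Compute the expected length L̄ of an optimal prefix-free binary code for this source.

2.48 bits/symbol

Repeatedly combine the two least-probable nodes; the expected code length is the sum of the merged weights.
merge 3/50 + 11/100 → 17/100
merge 7/50 + 17/100 → 31/100
merge 19/100 + 1/4 → 11/25
merge 1/4 + 31/100 → 14/25
merge 11/25 + 14/25 → 1
L = 17/100 + 31/100 + 11/25 + 14/25 + 1 = 62/25 = 2.48 bits/symbol.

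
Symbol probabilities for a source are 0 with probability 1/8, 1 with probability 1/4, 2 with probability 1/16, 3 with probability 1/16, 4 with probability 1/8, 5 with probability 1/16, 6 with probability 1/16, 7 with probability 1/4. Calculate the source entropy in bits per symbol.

2.75 bits

Each probability is a power of 1/2, so log₂(1/p) is an integer.
H = Σ p·log₂(1/p) = 1/8·3 + 1/4·2 + 1/16·4 + 1/16·4 + 1/8·3 + 1/16·4 + 1/16·4 + 1/4·2 = 2.75 bits.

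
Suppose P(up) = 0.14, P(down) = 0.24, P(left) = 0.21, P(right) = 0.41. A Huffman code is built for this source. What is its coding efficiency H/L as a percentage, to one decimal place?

97.5%

Entropy H = −Σ p log₂ p ≈ 1.8915 bits.
Huffman merges: 7/50+21/100→7/20; 6/25+7/20→59/100; 41/100+59/100→1. L = 97/50 ≈ 1.9400.
Efficiency = H/L = 1.8915/1.9400 = 97.5%.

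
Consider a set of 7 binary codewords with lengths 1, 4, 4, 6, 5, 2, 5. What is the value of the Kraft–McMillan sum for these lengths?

0.953125

With common denominator 2^6 = 64: Σ 2^(−ℓᵢ) = 32/64 + 4/64 + 4/64 + 1/64 + 2/64 + 16/64 + 2/64 = 61/64 = 0.953125.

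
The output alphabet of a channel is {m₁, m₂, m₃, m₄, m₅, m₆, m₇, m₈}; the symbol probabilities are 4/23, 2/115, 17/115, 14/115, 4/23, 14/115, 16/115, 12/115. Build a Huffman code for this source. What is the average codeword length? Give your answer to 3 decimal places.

Repeatedly combine the two least-probable nodes; the expected code length is the sum of the merged weights.
merge 2/115 + 12/115 → 14/115
merge 14/115 + 14/115 → 28/115
merge 14/115 + 16/115 → 6/23
merge 17/115 + 4/23 → 37/115
merge 4/23 + 28/115 → 48/115
merge 6/23 + 37/115 → 67/115
merge 48/115 + 67/115 → 1
L = 14/115 + 28/115 + 6/23 + 37/115 + 48/115 + 67/115 + 1 = 339/115 ≈ 2.948 bits/symbol.

2.948 bits/symbol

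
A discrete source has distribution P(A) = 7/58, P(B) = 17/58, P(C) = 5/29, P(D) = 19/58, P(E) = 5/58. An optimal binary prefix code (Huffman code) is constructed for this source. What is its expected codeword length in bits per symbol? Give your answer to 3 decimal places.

Repeatedly combine the two least-probable nodes; the expected code length is the sum of the merged weights.
merge 5/58 + 7/58 → 6/29
merge 5/29 + 6/29 → 11/29
merge 17/58 + 19/58 → 18/29
merge 11/29 + 18/29 → 1
L = 6/29 + 11/29 + 18/29 + 1 = 64/29 ≈ 2.207 bits/symbol.

2.207 bits/symbol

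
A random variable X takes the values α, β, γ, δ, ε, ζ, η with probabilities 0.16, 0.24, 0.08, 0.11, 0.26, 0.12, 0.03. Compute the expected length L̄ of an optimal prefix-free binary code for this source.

Repeatedly combine the two least-probable nodes; the expected code length is the sum of the merged weights.
merge 3/100 + 2/25 → 11/100
merge 11/100 + 11/100 → 11/50
merge 3/25 + 4/25 → 7/25
merge 11/50 + 6/25 → 23/50
merge 13/50 + 7/25 → 27/50
merge 23/50 + 27/50 → 1
L = 11/100 + 11/50 + 7/25 + 23/50 + 27/50 + 1 = 261/100 = 2.61 bits/symbol.

2.61 bits/symbol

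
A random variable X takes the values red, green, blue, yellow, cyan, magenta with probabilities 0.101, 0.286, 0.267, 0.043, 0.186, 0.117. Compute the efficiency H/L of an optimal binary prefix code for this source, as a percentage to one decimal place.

Entropy H = −Σ p log₂ p ≈ 2.3679 bits.
Huffman merges: 43/1000+101/1000→18/125; 117/1000+18/125→261/1000; 93/500+261/1000→447/1000; 267/1000+143/500→553/1000; 447/1000+553/1000→1. L = 481/200 ≈ 2.4050.
Efficiency = H/L = 2.3679/2.4050 = 98.5%.

98.5%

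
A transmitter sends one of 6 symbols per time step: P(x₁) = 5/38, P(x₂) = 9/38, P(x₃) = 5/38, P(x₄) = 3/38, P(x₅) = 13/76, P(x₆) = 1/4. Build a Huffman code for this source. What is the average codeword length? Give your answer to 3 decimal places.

Repeatedly combine the two least-probable nodes; the expected code length is the sum of the merged weights.
merge 3/38 + 5/38 → 4/19
merge 5/38 + 13/76 → 23/76
merge 4/19 + 9/38 → 17/38
merge 1/4 + 23/76 → 21/38
merge 17/38 + 21/38 → 1
L = 4/19 + 23/76 + 17/38 + 21/38 + 1 = 191/76 ≈ 2.513 bits/symbol.

2.513 bits/symbol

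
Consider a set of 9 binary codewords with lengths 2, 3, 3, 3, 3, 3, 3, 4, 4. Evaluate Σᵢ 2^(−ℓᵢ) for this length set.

1.125

With common denominator 2^4 = 16: Σ 2^(−ℓᵢ) = 4/16 + 2/16 + 2/16 + 2/16 + 2/16 + 2/16 + 2/16 + 1/16 + 1/16 = 18/16 = 1.125.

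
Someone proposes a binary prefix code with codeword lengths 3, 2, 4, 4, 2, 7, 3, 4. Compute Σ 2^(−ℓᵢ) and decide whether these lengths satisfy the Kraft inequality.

With common denominator 2^7 = 128: Σ 2^(−ℓᵢ) = 16/128 + 32/128 + 8/128 + 8/128 + 32/128 + 1/128 + 16/128 + 8/128 = 121/128 = 0.9453125.
Kraft's inequality requires Σ ≤ 1; here Σ = 0.9453125 ≤ 1, so such a prefix code exists.

0.9453125; yes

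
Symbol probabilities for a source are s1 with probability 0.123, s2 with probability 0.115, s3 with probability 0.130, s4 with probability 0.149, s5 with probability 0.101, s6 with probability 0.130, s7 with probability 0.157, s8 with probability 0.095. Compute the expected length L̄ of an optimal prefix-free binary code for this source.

Repeatedly combine the two least-probable nodes; the expected code length is the sum of the merged weights.
merge 19/200 + 101/1000 → 49/250
merge 23/200 + 123/1000 → 119/500
merge 13/100 + 13/100 → 13/50
merge 149/1000 + 157/1000 → 153/500
merge 49/250 + 119/500 → 217/500
merge 13/50 + 153/500 → 283/500
merge 217/500 + 283/500 → 1
L = 49/250 + 119/500 + 13/50 + 153/500 + 217/500 + 283/500 + 1 = 3 bits/symbol.

3 bits/symbol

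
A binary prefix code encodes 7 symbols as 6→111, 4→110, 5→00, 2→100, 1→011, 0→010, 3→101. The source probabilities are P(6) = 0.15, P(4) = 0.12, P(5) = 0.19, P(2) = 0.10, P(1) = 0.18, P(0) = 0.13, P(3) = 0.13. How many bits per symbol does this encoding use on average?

L̄ = Σ pᵢ·ℓᵢ = 0.15·3 + 0.12·3 + 0.19·2 + 0.10·3 + 0.18·3 + 0.13·3 + 0.13·3 = 2.81 bits/symbol.

2.81 bits/symbol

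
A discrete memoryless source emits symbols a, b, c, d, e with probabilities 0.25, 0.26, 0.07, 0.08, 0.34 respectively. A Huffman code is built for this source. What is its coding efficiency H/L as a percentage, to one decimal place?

Entropy H = −Σ p log₂ p ≈ 2.0945 bits.
Huffman merges: 7/100+2/25→3/20; 3/20+1/4→2/5; 13/50+17/50→3/5; 2/5+3/5→1. L = 43/20 ≈ 2.1500.
Efficiency = H/L = 2.0945/2.1500 = 97.4%.

97.4%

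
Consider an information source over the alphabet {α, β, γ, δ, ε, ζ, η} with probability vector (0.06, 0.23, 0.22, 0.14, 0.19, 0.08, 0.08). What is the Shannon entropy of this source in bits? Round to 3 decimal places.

H = −Σ pᵢ log₂ pᵢ.
−0.06·log₂(0.06) = 0.2435
−0.23·log₂(0.23) = 0.4877
−0.22·log₂(0.22) = 0.4806
−0.14·log₂(0.14) = 0.3971
−0.19·log₂(0.19) = 0.4552
−0.08·log₂(0.08) = 0.2915
−0.08·log₂(0.08) = 0.2915
Sum ≈ 2.6471 → 2.647 bits.

2.647 bits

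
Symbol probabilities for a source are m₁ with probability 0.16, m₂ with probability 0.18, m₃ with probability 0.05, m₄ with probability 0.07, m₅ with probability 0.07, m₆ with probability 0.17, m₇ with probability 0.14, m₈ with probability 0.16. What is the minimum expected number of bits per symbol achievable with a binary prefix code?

2.94 bits/symbol

Repeatedly combine the two least-probable nodes; the expected code length is the sum of the merged weights.
merge 1/20 + 7/100 → 3/25
merge 7/100 + 3/25 → 19/100
merge 7/50 + 4/25 → 3/10
merge 4/25 + 17/100 → 33/100
merge 9/50 + 19/100 → 37/100
merge 3/10 + 33/100 → 63/100
merge 37/100 + 63/100 → 1
L = 3/25 + 19/100 + 3/10 + 33/100 + 37/100 + 63/100 + 1 = 147/50 = 2.94 bits/symbol.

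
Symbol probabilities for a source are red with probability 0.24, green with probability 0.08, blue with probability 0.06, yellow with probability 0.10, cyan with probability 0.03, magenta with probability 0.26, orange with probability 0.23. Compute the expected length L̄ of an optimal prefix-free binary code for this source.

Repeatedly combine the two least-probable nodes; the expected code length is the sum of the merged weights.
merge 3/100 + 3/50 → 9/100
merge 2/25 + 9/100 → 17/100
merge 1/10 + 17/100 → 27/100
merge 23/100 + 6/25 → 47/100
merge 13/50 + 27/100 → 53/100
merge 47/100 + 53/100 → 1
L = 9/100 + 17/100 + 27/100 + 47/100 + 53/100 + 1 = 253/100 = 2.53 bits/symbol.

2.53 bits/symbol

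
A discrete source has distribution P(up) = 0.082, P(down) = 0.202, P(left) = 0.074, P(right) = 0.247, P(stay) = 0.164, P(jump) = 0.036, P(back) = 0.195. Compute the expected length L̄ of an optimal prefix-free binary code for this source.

2.658 bits/symbol

Repeatedly combine the two least-probable nodes; the expected code length is the sum of the merged weights.
merge 9/250 + 37/500 → 11/100
merge 41/500 + 11/100 → 24/125
merge 41/250 + 24/125 → 89/250
merge 39/200 + 101/500 → 397/1000
merge 247/1000 + 89/250 → 603/1000
merge 397/1000 + 603/1000 → 1
L = 11/100 + 24/125 + 89/250 + 397/1000 + 603/1000 + 1 = 1329/500 = 2.658 bits/symbol.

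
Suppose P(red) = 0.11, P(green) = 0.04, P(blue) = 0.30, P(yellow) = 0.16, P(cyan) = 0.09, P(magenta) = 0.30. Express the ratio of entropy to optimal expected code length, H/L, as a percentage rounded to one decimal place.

97.6%

Entropy H = −Σ p log₂ p ≈ 2.3139 bits.
Huffman merges: 1/25+9/100→13/100; 11/100+13/100→6/25; 4/25+6/25→2/5; 3/10+3/10→3/5; 2/5+3/5→1. L = 237/100 ≈ 2.3700.
Efficiency = H/L = 2.3139/2.3700 = 97.6%.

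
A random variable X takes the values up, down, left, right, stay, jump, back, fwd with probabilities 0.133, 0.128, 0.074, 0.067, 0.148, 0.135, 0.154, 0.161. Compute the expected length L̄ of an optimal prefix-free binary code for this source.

2.98 bits/symbol

Repeatedly combine the two least-probable nodes; the expected code length is the sum of the merged weights.
merge 67/1000 + 37/500 → 141/1000
merge 16/125 + 133/1000 → 261/1000
merge 27/200 + 141/1000 → 69/250
merge 37/250 + 77/500 → 151/500
merge 161/1000 + 261/1000 → 211/500
merge 69/250 + 151/500 → 289/500
merge 211/500 + 289/500 → 1
L = 141/1000 + 261/1000 + 69/250 + 151/500 + 211/500 + 289/500 + 1 = 149/50 = 2.98 bits/symbol.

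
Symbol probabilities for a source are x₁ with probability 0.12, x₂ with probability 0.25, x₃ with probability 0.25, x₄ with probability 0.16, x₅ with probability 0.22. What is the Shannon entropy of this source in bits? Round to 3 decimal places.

2.271 bits

H = −Σ pᵢ log₂ pᵢ.
−0.12·log₂(0.12) = 0.3671
−0.25·log₂(0.25) = 0.5000
−0.25·log₂(0.25) = 0.5000
−0.16·log₂(0.16) = 0.4230
−0.22·log₂(0.22) = 0.4806
Sum ≈ 2.2707 → 2.271 bits.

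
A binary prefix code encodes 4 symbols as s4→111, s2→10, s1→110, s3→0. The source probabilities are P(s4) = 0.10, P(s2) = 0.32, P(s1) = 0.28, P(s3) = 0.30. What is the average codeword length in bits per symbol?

2.08 bits/symbol

L̄ = Σ pᵢ·ℓᵢ = 0.10·3 + 0.32·2 + 0.28·3 + 0.30·1 = 2.08 bits/symbol.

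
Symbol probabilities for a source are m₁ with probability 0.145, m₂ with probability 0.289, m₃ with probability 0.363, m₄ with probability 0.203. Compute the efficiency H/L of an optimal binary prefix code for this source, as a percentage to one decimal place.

96.7%

Entropy H = −Σ p log₂ p ≈ 1.9192 bits.
Huffman merges: 29/200+203/1000→87/250; 289/1000+87/250→637/1000; 363/1000+637/1000→1. L = 397/200 ≈ 1.9850.
Efficiency = H/L = 1.9192/1.9850 = 96.7%.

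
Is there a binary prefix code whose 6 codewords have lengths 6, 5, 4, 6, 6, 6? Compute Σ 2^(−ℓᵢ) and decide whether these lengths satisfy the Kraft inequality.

0.15625; yes

With common denominator 2^6 = 64: Σ 2^(−ℓᵢ) = 1/64 + 2/64 + 4/64 + 1/64 + 1/64 + 1/64 = 10/64 = 0.15625.
Kraft's inequality requires Σ ≤ 1; here Σ = 0.15625 ≤ 1, so such a prefix code exists.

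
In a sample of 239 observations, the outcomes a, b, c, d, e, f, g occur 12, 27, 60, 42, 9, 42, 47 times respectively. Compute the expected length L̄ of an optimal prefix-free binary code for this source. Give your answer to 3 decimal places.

2.640 bits/symbol

Probabilities are the counts divided by 239.
Repeatedly combine the two least-probable nodes; the expected code length is the sum of the merged weights.
merge 9/239 + 12/239 → 21/239
merge 21/239 + 27/239 → 48/239
merge 42/239 + 42/239 → 84/239
merge 47/239 + 48/239 → 95/239
merge 60/239 + 84/239 → 144/239
merge 95/239 + 144/239 → 1
L = 21/239 + 48/239 + 84/239 + 95/239 + 144/239 + 1 = 631/239 ≈ 2.640 bits/symbol.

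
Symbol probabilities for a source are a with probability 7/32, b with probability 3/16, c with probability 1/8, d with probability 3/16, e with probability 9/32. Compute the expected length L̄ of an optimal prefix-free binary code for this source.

2.3125 bits/symbol

Repeatedly combine the two least-probable nodes; the expected code length is the sum of the merged weights.
merge 1/8 + 3/16 → 5/16
merge 3/16 + 7/32 → 13/32
merge 9/32 + 5/16 → 19/32
merge 13/32 + 19/32 → 1
L = 5/16 + 13/32 + 19/32 + 1 = 37/16 = 2.3125 bits/symbol.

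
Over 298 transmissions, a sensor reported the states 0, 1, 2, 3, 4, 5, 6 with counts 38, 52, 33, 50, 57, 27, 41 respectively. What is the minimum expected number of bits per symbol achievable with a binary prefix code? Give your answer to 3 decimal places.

Probabilities are the counts divided by 298.
Repeatedly combine the two least-probable nodes; the expected code length is the sum of the merged weights.
merge 27/298 + 33/298 → 30/149
merge 19/149 + 41/298 → 79/298
merge 25/149 + 26/149 → 51/149
merge 57/298 + 30/149 → 117/298
merge 79/298 + 51/149 → 181/298
merge 117/298 + 181/298 → 1
L = 30/149 + 79/298 + 51/149 + 117/298 + 181/298 + 1 = 837/298 ≈ 2.809 bits/symbol.

2.809 bits/symbol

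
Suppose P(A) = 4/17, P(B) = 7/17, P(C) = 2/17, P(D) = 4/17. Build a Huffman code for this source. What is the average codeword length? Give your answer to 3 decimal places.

Repeatedly combine the two least-probable nodes; the expected code length is the sum of the merged weights.
merge 2/17 + 4/17 → 6/17
merge 4/17 + 6/17 → 10/17
merge 7/17 + 10/17 → 1
L = 6/17 + 10/17 + 1 = 33/17 ≈ 1.941 bits/symbol.

1.941 bits/symbol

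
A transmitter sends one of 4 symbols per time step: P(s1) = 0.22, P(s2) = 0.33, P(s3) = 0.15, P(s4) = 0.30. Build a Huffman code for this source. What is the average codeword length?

Repeatedly combine the two least-probable nodes; the expected code length is the sum of the merged weights.
merge 3/20 + 11/50 → 37/100
merge 3/10 + 33/100 → 63/100
merge 37/100 + 63/100 → 1
L = 37/100 + 63/100 + 1 = 2 bits/symbol.

2 bits/symbol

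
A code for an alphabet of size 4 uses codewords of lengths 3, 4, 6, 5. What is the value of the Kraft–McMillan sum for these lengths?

With common denominator 2^6 = 64: Σ 2^(−ℓᵢ) = 8/64 + 4/64 + 1/64 + 2/64 = 15/64 = 0.234375.

0.234375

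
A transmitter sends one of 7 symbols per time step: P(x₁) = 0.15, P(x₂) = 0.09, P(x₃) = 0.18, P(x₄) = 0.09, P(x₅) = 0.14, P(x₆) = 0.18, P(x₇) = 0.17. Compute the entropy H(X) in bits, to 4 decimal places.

2.7582 bits

H = −Σ pᵢ log₂ pᵢ.
−0.15·log₂(0.15) = 0.4105
−0.09·log₂(0.09) = 0.3127
−0.18·log₂(0.18) = 0.4453
−0.09·log₂(0.09) = 0.3127
−0.14·log₂(0.14) = 0.3971
−0.18·log₂(0.18) = 0.4453
−0.17·log₂(0.17) = 0.4346
Sum ≈ 2.7582 → 2.7582 bits.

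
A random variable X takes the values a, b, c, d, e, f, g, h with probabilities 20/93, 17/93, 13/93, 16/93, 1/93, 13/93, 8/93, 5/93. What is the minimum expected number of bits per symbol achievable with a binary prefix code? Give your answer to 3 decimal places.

2.817 bits/symbol

Repeatedly combine the two least-probable nodes; the expected code length is the sum of the merged weights.
merge 1/93 + 5/93 → 2/31
merge 2/31 + 8/93 → 14/93
merge 13/93 + 13/93 → 26/93
merge 14/93 + 16/93 → 10/31
merge 17/93 + 20/93 → 37/93
merge 26/93 + 10/31 → 56/93
merge 37/93 + 56/93 → 1
L = 2/31 + 14/93 + 26/93 + 10/31 + 37/93 + 56/93 + 1 = 262/93 ≈ 2.817 bits/symbol.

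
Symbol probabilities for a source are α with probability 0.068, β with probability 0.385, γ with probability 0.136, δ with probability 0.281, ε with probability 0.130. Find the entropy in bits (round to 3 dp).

H = −Σ pᵢ log₂ pᵢ.
−0.068·log₂(0.068) = 0.2637
−0.385·log₂(0.385) = 0.5302
−0.136·log₂(0.136) = 0.3915
−0.281·log₂(0.281) = 0.5146
−0.130·log₂(0.130) = 0.3826
Sum ≈ 2.0826 → 2.083 bits.

2.083 bits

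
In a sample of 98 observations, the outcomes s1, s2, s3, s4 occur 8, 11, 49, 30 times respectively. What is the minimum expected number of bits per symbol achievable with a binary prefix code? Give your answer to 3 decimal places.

Probabilities are the counts divided by 98.
Repeatedly combine the two least-probable nodes; the expected code length is the sum of the merged weights.
merge 4/49 + 11/98 → 19/98
merge 19/98 + 15/49 → 1/2
merge 1/2 + 1/2 → 1
L = 19/98 + 1/2 + 1 = 83/49 ≈ 1.694 bits/symbol.

1.694 bits/symbol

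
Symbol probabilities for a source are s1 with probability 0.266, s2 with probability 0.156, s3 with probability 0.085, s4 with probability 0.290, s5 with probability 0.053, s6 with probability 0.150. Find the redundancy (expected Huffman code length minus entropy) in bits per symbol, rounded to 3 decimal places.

Entropy H = −Σ p log₂ p ≈ 2.3817 bits.
Huffman merges: 53/1000+17/200→69/500; 69/500+3/20→36/125; 39/250+133/500→211/500; 36/125+29/100→289/500; 211/500+289/500→1. L = 1213/500 ≈ 2.4260.
L − H = 2.4260 − 2.3817 = 0.044 bits.

0.044 bits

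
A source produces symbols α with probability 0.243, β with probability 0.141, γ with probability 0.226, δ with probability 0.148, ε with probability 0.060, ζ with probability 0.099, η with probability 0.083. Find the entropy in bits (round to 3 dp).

2.659 bits

H = −Σ pᵢ log₂ pᵢ.
−0.243·log₂(0.243) = 0.4960
−0.141·log₂(0.141) = 0.3985
−0.226·log₂(0.226) = 0.4849
−0.148·log₂(0.148) = 0.4079
−0.060·log₂(0.060) = 0.2435
−0.099·log₂(0.099) = 0.3303
−0.083·log₂(0.083) = 0.2980
Sum ≈ 2.6592 → 2.659 bits.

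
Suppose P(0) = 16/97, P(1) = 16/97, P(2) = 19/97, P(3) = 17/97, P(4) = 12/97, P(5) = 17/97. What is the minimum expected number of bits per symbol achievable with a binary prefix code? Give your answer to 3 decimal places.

Repeatedly combine the two least-probable nodes; the expected code length is the sum of the merged weights.
merge 12/97 + 16/97 → 28/97
merge 16/97 + 17/97 → 33/97
merge 17/97 + 19/97 → 36/97
merge 28/97 + 33/97 → 61/97
merge 36/97 + 61/97 → 1
L = 28/97 + 33/97 + 36/97 + 61/97 + 1 = 255/97 ≈ 2.629 bits/symbol.

2.629 bits/symbol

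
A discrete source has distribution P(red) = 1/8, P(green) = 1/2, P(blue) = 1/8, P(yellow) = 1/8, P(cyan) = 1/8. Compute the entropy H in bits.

Each probability is a power of 1/2, so log₂(1/p) is an integer.
H = Σ p·log₂(1/p) = 1/8·3 + 1/2·1 + 1/8·3 + 1/8·3 + 1/8·3 = 2 bits.

2 bits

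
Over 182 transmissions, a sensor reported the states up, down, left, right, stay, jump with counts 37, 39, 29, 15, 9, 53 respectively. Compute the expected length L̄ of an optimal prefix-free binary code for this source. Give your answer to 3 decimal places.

Probabilities are the counts divided by 182.
Repeatedly combine the two least-probable nodes; the expected code length is the sum of the merged weights.
merge 9/182 + 15/182 → 12/91
merge 12/91 + 29/182 → 53/182
merge 37/182 + 3/14 → 38/91
merge 53/182 + 53/182 → 53/91
merge 38/91 + 53/91 → 1
L = 12/91 + 53/182 + 38/91 + 53/91 + 1 = 63/26 ≈ 2.423 bits/symbol.

2.423 bits/symbol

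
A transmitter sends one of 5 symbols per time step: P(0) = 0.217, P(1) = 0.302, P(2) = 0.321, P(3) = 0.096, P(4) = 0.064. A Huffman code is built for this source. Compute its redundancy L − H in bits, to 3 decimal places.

0.055 bits

Entropy H = −Σ p log₂ p ≈ 2.1046 bits.
Huffman merges: 8/125+12/125→4/25; 4/25+217/1000→377/1000; 151/500+321/1000→623/1000; 377/1000+623/1000→1. L = 54/25 ≈ 2.1600.
L − H = 2.1600 − 2.1046 = 0.055 bits.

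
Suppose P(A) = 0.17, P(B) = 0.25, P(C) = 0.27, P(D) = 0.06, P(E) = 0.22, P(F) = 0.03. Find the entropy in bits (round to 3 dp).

H = −Σ pᵢ log₂ pᵢ.
−0.17·log₂(0.17) = 0.4346
−0.25·log₂(0.25) = 0.5000
−0.27·log₂(0.27) = 0.5100
−0.06·log₂(0.06) = 0.2435
−0.22·log₂(0.22) = 0.4806
−0.03·log₂(0.03) = 0.1518
Sum ≈ 2.3205 → 2.320 bits.

2.320 bits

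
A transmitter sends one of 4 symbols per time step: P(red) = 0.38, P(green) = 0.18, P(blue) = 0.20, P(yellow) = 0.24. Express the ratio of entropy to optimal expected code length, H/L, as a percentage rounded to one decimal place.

Entropy H = −Σ p log₂ p ≈ 1.9343 bits.
Huffman merges: 9/50+1/5→19/50; 6/25+19/50→31/50; 19/50+31/50→1. L = 2 ≈ 2.0000.
Efficiency = H/L = 1.9343/2.0000 = 96.7%.

96.7%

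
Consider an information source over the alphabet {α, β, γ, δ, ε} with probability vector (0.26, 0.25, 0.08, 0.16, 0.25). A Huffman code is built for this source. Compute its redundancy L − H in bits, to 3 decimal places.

Entropy H = −Σ p log₂ p ≈ 2.2198 bits.
Huffman merges: 2/25+4/25→6/25; 6/25+1/4→49/100; 1/4+13/50→51/100; 49/100+51/100→1. L = 56/25 ≈ 2.2400.
L − H = 2.2400 − 2.2198 = 0.020 bits.

0.020 bits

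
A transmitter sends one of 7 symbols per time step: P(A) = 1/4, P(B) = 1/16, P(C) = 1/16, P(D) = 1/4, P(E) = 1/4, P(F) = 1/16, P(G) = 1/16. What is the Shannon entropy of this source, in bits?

Each probability is a power of 1/2, so log₂(1/p) is an integer.
H = Σ p·log₂(1/p) = 1/4·2 + 1/16·4 + 1/16·4 + 1/4·2 + 1/4·2 + 1/16·4 + 1/16·4 = 2.5 bits.

2.5 bits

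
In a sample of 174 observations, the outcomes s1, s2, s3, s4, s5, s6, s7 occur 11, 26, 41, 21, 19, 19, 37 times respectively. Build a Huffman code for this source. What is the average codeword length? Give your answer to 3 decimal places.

2.724 bits/symbol

Probabilities are the counts divided by 174.
Repeatedly combine the two least-probable nodes; the expected code length is the sum of the merged weights.
merge 11/174 + 19/174 → 5/29
merge 19/174 + 7/58 → 20/87
merge 13/87 + 5/29 → 28/87
merge 37/174 + 20/87 → 77/174
merge 41/174 + 28/87 → 97/174
merge 77/174 + 97/174 → 1
L = 5/29 + 20/87 + 28/87 + 77/174 + 97/174 + 1 = 79/29 ≈ 2.724 bits/symbol.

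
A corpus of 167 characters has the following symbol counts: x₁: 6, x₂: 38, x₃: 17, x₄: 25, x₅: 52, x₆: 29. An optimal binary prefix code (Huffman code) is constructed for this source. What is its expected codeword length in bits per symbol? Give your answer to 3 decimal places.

2.425 bits/symbol

Probabilities are the counts divided by 167.
Repeatedly combine the two least-probable nodes; the expected code length is the sum of the merged weights.
merge 6/167 + 17/167 → 23/167
merge 23/167 + 25/167 → 48/167
merge 29/167 + 38/167 → 67/167
merge 48/167 + 52/167 → 100/167
merge 67/167 + 100/167 → 1
L = 23/167 + 48/167 + 67/167 + 100/167 + 1 = 405/167 ≈ 2.425 bits/symbol.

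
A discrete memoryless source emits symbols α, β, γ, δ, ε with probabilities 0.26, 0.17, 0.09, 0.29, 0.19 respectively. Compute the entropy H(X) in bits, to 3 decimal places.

2.226 bits

H = −Σ pᵢ log₂ pᵢ.
−0.26·log₂(0.26) = 0.5053
−0.17·log₂(0.17) = 0.4346
−0.09·log₂(0.09) = 0.3127
−0.29·log₂(0.29) = 0.5179
−0.19·log₂(0.19) = 0.4552
Sum ≈ 2.2257 → 2.226 bits.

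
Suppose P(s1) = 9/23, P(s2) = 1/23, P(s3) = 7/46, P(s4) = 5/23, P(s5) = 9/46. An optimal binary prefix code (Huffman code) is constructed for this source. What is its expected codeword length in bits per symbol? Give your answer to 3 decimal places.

2.196 bits/symbol

Repeatedly combine the two least-probable nodes; the expected code length is the sum of the merged weights.
merge 1/23 + 7/46 → 9/46
merge 9/46 + 9/46 → 9/23
merge 5/23 + 9/23 → 14/23
merge 9/23 + 14/23 → 1
L = 9/46 + 9/23 + 14/23 + 1 = 101/46 ≈ 2.196 bits/symbol.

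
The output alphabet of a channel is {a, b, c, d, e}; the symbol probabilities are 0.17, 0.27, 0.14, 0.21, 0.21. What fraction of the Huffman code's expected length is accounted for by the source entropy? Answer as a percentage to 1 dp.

99.0%

Entropy H = −Σ p log₂ p ≈ 2.2874 bits.
Huffman merges: 7/50+17/100→31/100; 21/100+21/100→21/50; 27/100+31/100→29/50; 21/50+29/50→1. L = 231/100 ≈ 2.3100.
Efficiency = H/L = 2.2874/2.3100 = 99.0%.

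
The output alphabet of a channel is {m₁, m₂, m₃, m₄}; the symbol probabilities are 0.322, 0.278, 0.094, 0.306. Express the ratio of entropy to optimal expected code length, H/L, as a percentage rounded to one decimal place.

94.2%

Entropy H = −Σ p log₂ p ≈ 1.8833 bits.
Huffman merges: 47/500+139/500→93/250; 153/500+161/500→157/250; 93/250+157/250→1. L = 2 ≈ 2.0000.
Efficiency = H/L = 1.8833/2.0000 = 94.2%.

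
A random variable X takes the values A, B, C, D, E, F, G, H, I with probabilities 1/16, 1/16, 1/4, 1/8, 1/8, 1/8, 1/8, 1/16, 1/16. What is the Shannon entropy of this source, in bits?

Each probability is a power of 1/2, so log₂(1/p) is an integer.
H = Σ p·log₂(1/p) = 1/16·4 + 1/16·4 + 1/4·2 + 1/8·3 + 1/8·3 + 1/8·3 + 1/8·3 + 1/16·4 + 1/16·4 = 3 bits.

3 bits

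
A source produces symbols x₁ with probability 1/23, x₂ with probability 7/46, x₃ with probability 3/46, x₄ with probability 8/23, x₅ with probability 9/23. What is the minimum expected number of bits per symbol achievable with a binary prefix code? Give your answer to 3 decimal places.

1.978 bits/symbol

Repeatedly combine the two least-probable nodes; the expected code length is the sum of the merged weights.
merge 1/23 + 3/46 → 5/46
merge 5/46 + 7/46 → 6/23
merge 6/23 + 8/23 → 14/23
merge 9/23 + 14/23 → 1
L = 5/46 + 6/23 + 14/23 + 1 = 91/46 ≈ 1.978 bits/symbol.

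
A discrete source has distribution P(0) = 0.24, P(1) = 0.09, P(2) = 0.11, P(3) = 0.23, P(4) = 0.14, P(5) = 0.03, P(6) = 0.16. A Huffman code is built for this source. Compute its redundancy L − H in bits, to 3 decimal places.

Entropy H = −Σ p log₂ p ≈ 2.6166 bits.
Huffman merges: 3/100+9/100→3/25; 11/100+3/25→23/100; 7/50+4/25→3/10; 23/100+23/100→23/50; 6/25+3/10→27/50; 23/50+27/50→1. L = 53/20 ≈ 2.6500.
L − H = 2.6500 − 2.6166 = 0.033 bits.

0.033 bits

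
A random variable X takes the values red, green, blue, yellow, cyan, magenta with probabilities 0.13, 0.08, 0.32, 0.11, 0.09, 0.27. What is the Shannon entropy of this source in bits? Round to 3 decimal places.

H = −Σ pᵢ log₂ pᵢ.
−0.13·log₂(0.13) = 0.3826
−0.08·log₂(0.08) = 0.2915
−0.32·log₂(0.32) = 0.5260
−0.11·log₂(0.11) = 0.3503
−0.09·log₂(0.09) = 0.3127
−0.27·log₂(0.27) = 0.5100
Sum ≈ 2.3731 → 2.373 bits.

2.373 bits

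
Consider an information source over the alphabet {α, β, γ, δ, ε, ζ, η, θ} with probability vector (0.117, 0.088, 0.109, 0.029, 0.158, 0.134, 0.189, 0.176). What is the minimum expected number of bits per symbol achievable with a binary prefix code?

Repeatedly combine the two least-probable nodes; the expected code length is the sum of the merged weights.
merge 29/1000 + 11/125 → 117/1000
merge 109/1000 + 117/1000 → 113/500
merge 117/1000 + 67/500 → 251/1000
merge 79/500 + 22/125 → 167/500
merge 189/1000 + 113/500 → 83/200
merge 251/1000 + 167/500 → 117/200
merge 83/200 + 117/200 → 1
L = 117/1000 + 113/500 + 251/1000 + 167/500 + 83/200 + 117/200 + 1 = 366/125 = 2.928 bits/symbol.

2.928 bits/symbol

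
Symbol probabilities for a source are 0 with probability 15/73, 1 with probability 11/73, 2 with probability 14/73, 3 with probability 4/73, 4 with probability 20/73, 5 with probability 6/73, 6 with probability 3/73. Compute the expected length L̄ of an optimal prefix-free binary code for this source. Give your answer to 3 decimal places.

2.603 bits/symbol

Repeatedly combine the two least-probable nodes; the expected code length is the sum of the merged weights.
merge 3/73 + 4/73 → 7/73
merge 6/73 + 7/73 → 13/73
merge 11/73 + 13/73 → 24/73
merge 14/73 + 15/73 → 29/73
merge 20/73 + 24/73 → 44/73
merge 29/73 + 44/73 → 1
L = 7/73 + 13/73 + 24/73 + 29/73 + 44/73 + 1 = 190/73 ≈ 2.603 bits/symbol.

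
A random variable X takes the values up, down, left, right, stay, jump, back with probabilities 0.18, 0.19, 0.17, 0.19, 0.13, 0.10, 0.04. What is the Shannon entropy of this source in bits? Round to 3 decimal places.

2.691 bits

H = −Σ pᵢ log₂ pᵢ.
−0.18·log₂(0.18) = 0.4453
−0.19·log₂(0.19) = 0.4552
−0.17·log₂(0.17) = 0.4346
−0.19·log₂(0.19) = 0.4552
−0.13·log₂(0.13) = 0.3826
−0.10·log₂(0.10) = 0.3322
−0.04·log₂(0.04) = 0.1858
Sum ≈ 2.6909 → 2.691 bits.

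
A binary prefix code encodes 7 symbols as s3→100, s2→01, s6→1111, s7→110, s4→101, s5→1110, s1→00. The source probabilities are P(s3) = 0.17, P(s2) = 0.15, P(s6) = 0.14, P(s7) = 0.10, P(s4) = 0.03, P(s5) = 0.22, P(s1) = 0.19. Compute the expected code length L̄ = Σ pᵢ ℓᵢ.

3.02 bits/symbol

L̄ = Σ pᵢ·ℓᵢ = 0.17·3 + 0.15·2 + 0.14·4 + 0.10·3 + 0.03·3 + 0.22·4 + 0.19·2 = 3.02 bits/symbol.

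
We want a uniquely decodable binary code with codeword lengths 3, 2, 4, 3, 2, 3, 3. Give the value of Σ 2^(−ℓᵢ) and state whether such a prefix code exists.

1.0625; no

With common denominator 2^4 = 16: Σ 2^(−ℓᵢ) = 2/16 + 4/16 + 1/16 + 2/16 + 4/16 + 2/16 + 2/16 = 17/16 = 1.0625.
Kraft's inequality requires Σ ≤ 1; here Σ = 1.0625 > 1, so no such prefix code exists.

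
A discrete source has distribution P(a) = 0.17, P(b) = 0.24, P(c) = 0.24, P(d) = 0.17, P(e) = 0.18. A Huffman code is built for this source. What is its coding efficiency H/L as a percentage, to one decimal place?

Entropy H = −Σ p log₂ p ≈ 2.3028 bits.
Huffman merges: 17/100+17/100→17/50; 9/50+6/25→21/50; 6/25+17/50→29/50; 21/50+29/50→1. L = 117/50 ≈ 2.3400.
Efficiency = H/L = 2.3028/2.3400 = 98.4%.

98.4%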